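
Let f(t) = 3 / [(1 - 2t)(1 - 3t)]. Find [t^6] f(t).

6177

Partial fractions give a closed form: a_n = (-6)·2^n + (9)·3^n.
At n = 6: a_6 = 6177.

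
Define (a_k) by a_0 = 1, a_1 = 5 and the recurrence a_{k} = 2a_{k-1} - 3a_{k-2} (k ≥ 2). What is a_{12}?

-1511

The ordinary generating function has denominator 1 - 2q + 3q^2.
Iterating the recurrence: a_0,…,a_{12} = 1, 5, 7, -1, -23, -43, -17, 95, 241, 197, -329, -1249, -1511.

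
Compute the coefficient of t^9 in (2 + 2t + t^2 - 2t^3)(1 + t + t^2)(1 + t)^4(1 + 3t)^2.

(2 + 2t + t^2 - 2t^3) has coefficients 2,2,1,-2 for degrees 0…3.
(1 + t + t^2) has coefficients 1,1,1,0,0,0,0,0,0,0 for degrees 0…9.
Multiplying by (1 + t)^4 gives running coefficients 1,5,11,14,11,5,1,0,0,0 for degrees 0…9.
Finally multiplying by (1 + 3t)^2, the product of all factors after the first has coefficients 1,11,50,125,194,197,130,51,9,0 for degrees 0…9.
[t^9] = 2·0 + 2·9 + 1·51 − 2·130 = -191.

-191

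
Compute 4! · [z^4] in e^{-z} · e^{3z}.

16

The EGF product rule gives c_4 = Σ_{k_1+k_2=4} C(4; k_1,k_2) · ∏ g_i(k_i), where e^{-z} gives (-1)^k; e^{3z} gives (3)^k.
g_1(k) for k = 0…4: 1, -1, 1, -1, 1.
g_2(k) for k = 0…4: 1, 3, 9, 27, 81.
c_4 = Σ_k C(4,k)·g_1(k)·g_2(4−k) = 1·1·81 + 4·(-1)·27 + 6·1·9 + 4·(-1)·3 + 1·1·1 = 81 − 108 + 54 − 12 + 1 = 16.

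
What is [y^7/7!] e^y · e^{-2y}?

-1

The EGF product rule gives c_7 = Σ_{k_1+k_2=7} C(7; k_1,k_2) · ∏ g_i(k_i), where e^y gives (1)^k; e^{-2y} gives (-2)^k.
g_1(k) for k = 0…7: 1, 1, 1, 1, 1, 1, 1, 1.
g_2(k) for k = 0…7: 1, -2, 4, -8, 16, -32, 64, -128.
c_7 = Σ_k C(7,k)·g_1(k)·g_2(7−k) = 1·1·(-128) + 7·1·64 + 21·1·(-32) + 35·1·16 + 35·1·(-8) + 21·1·4 + 7·1·(-2) + 1·1·1 = −128 + 448 − 672 + 560 − 280 + 84 − 14 + 1 = -1.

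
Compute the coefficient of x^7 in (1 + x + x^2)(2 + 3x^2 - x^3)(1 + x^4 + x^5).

(1 + x + x^2) has coefficients 1,1,1 for degrees 0…2.
(2 + 3x^2 - x^3) has coefficients 2,0,3,-1,0,0,0,0 for degrees 0…7.
Finally multiplying by (1 + x^4 + x^5), the product of all factors after the first has coefficients 2,0,3,-1,2,2,3,2 for degrees 0…7.
[x^7] = 1·2 + 1·3 + 1·2 = 7.

7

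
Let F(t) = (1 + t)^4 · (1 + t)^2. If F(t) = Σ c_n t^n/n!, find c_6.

The EGF product rule gives c_6 = Σ_{k_1+k_2=6} C(6; k_1,k_2) · ∏ g_i(k_i), where (1+t)^4 gives the falling factorial (4)_k; (1+t)^2 gives the falling factorial (2)_k.
g_1(k) for k = 0…6: 1, 4, 12, 24, 24, 0, 0.
g_2(k) for k = 0…6: 1, 2, 2, 0, 0, 0, 0.
c_6 = Σ_k C(6,k)·g_1(k)·g_2(6−k) = 15·24·2 = 720.

720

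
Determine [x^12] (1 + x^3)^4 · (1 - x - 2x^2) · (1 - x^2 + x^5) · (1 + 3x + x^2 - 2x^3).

-31

(1 + x^3)^4 has coefficients 1,0,0,4,0,0,6,0,0,4,0,0,1 for degrees 0…12.
(1 - x - 2x^2) has coefficients 1,-1,-2,0,0,0,0,0,0,0,0,0,0 for degrees 0…12.
Multiplying by (1 - x^2 + x^5) gives running coefficients 1,-1,-3,1,2,1,-1,-2,0,0,0,0,0 for degrees 0…12.
Finally multiplying by (1 + 3x + x^2 - 2x^3), the product of all factors after the first has coefficients 1,2,-5,-11,4,14,2,-8,-9,0,4,0,0 for degrees 0…12.
[x^12] = 1·0 + 4·0 + 6·2 + 4·(-11) + 1·1 = -31.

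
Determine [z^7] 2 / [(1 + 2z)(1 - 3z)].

2522

Partial fractions give a closed form: a_n = (4/5)·(-2)^n + (6/5)·3^n.
At n = 7: a_7 = 2522.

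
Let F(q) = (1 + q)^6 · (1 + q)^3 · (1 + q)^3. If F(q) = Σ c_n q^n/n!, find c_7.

The EGF product rule gives c_7 = Σ_{k_1+k_2+k_3=7} C(7; k_1,k_2,k_3) · ∏ g_i(k_i), where (1+q)^6 gives the falling factorial (6)_k; (1+q)^3 gives the falling factorial (3)_k; (1+q)^3 gives the falling factorial (3)_k.
g_1(k) for k = 0…7: 1, 6, 30, 120, 360, 720, 720, 0.
g_2(k) for k = 0…7: 1, 3, 6, 6, 0, 0, 0, 0.
g_3(k) for k = 0…7: 1, 3, 6, 6, 0, 0, 0, 0.
First combine the last two factors: h(k) = Σ_j C(k,j)·g_2(j)·g_3(k−j) for k = 0…7: 1, 6, 30, 120, 360, 720, 720, 0.
c_7 = Σ_k C(7,k)·g_1(k)·h(7−k) = 7·6·720 + 21·30·720 + 35·120·360 + 35·360·120 + 21·720·30 + 7·720·6 = 30240 + 453600 + 1512000 + 1512000 + 453600 + 30240 = 3991680.

3991680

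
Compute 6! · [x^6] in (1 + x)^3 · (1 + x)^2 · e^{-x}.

The EGF product rule gives c_6 = Σ_{k_1+k_2+k_3=6} C(6; k_1,k_2,k_3) · ∏ g_i(k_i), where (1+x)^3 gives the falling factorial (3)_k; (1+x)^2 gives the falling factorial (2)_k; e^{-x} gives (-1)^k.
g_1(k) for k = 0…6: 1, 3, 6, 6, 0, 0, 0.
g_2(k) for k = 0…6: 1, 2, 2, 0, 0, 0, 0.
g_3(k) for k = 0…6: 1, -1, 1, -1, 1, -1, 1.
First combine the last two factors: h(k) = Σ_j C(k,j)·g_2(j)·g_3(k−j) for k = 0…6: 1, 1, -1, -1, 5, -11, 19.
c_6 = Σ_k C(6,k)·g_1(k)·h(6−k) = 1·1·19 + 6·3·(-11) + 15·6·5 + 20·6·(-1) = 19 − 198 + 450 − 120 = 151.

151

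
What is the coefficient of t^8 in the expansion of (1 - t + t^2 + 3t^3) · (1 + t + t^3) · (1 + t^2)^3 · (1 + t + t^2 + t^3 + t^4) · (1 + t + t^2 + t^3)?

(1 - t + t^2 + 3t^3) has coefficients 1,-1,1,3 for degrees 0…3.
(1 + t + t^3) has coefficients 1,1,0,1,0,0,0,0,0 for degrees 0…8.
Multiplying by (1 + t^2)^3 gives running coefficients 1,1,3,4,3,6,1,4,0 for degrees 0…8.
Multiplying by (1 + t + t^2 + t^3 + t^4) gives running coefficients 1,2,5,9,12,17,17,18,14 for degrees 0…8.
Finally multiplying by (1 + t + t^2 + t^3), the product of all factors after the first has coefficients 1,3,8,17,28,43,55,64,66 for degrees 0…8.
[t^8] = 1·66 − 1·64 + 1·55 + 3·43 = 186.

186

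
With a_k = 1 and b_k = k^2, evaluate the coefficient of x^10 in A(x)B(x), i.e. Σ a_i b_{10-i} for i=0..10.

385

Write out a_i and b_{10-i} for i = 0,…,10 and sum the products.
Σ = 1·100 + 1·81 + 1·64 + 1·49 + 1·36 + 1·25 + 1·16 + 1·9 + 1·4 + 1·1 + 1·0 = 385.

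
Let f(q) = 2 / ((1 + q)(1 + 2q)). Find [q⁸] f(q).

The denominator gives the recurrence a_n = −3a_(n−1) − 2a_(n−2) for n ≥ 2; the numerator fixes a_0 = 2, a_1 = -6.
Iterating: 2, -6, 14, -30, 62, -126, 254, -510, 1022, so a_8 = 1022.

1022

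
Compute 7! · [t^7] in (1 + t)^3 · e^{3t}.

The EGF product rule gives c_7 = Σ_{k_1+k_2=7} C(7; k_1,k_2) · ∏ g_i(k_i), where (1+t)^3 gives the falling factorial (3)_k; e^{3t} gives (3)^k.
g_1(k) for k = 0…7: 1, 3, 6, 6, 0, 0, 0, 0.
g_2(k) for k = 0…7: 1, 3, 9, 27, 81, 243, 729, 2187.
c_7 = Σ_k C(7,k)·g_1(k)·g_2(7−k) = 1·1·2187 + 7·3·729 + 21·6·243 + 35·6·81 = 2187 + 15309 + 30618 + 17010 = 65124.

65124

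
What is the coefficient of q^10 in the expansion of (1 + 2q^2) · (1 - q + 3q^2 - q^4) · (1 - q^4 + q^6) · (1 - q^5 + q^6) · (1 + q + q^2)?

9

(1 + 2q^2) has coefficients 1,0,2 for degrees 0…2.
(1 - q + 3q^2 - q^4) has coefficients 1,-1,3,0,-1,0,0,0,0,0,0 for degrees 0…10.
Multiplying by (1 - q^4 + q^6) gives running coefficients 1,-1,3,0,-2,1,-2,-1,4,0,-1 for degrees 0…10.
Multiplying by (1 - q^5 + q^6) gives running coefficients 1,-1,3,0,-2,0,0,-5,7,2,-4 for degrees 0…10.
Finally multiplying by (1 + q + q^2), the product of all factors after the first has coefficients 1,0,3,2,1,-2,-2,-5,2,4,5 for degrees 0…10.
[q^10] = 1·5 + 2·2 = 9.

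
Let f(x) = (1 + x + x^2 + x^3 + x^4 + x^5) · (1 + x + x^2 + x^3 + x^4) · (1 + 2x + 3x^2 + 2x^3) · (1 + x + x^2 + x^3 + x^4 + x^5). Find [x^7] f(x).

(1 + x + x^2 + x^3 + x^4 + x^5) has coefficients 1,1,1,1,1,1 for degrees 0…5.
(1 + x + x^2 + x^3 + x^4) has coefficients 1,1,1,1,1,0,0,0 for degrees 0…7.
Multiplying by (1 + 2x + 3x^2 + 2x^3) gives running coefficients 1,3,6,8,8,7,5,2 for degrees 0…7.
Finally multiplying by (1 + x + x^2 + x^3 + x^4 + x^5), the product of all factors after the first has coefficients 1,4,10,18,26,33,37,36 for degrees 0…7.
[x^7] = 1·36 + 1·37 + 1·33 + 1·26 + 1·18 + 1·10 = 160.

160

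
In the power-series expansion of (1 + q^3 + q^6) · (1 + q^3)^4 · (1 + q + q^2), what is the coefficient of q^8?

11

(1 + q^3 + q^6) has coefficients 1,0,0,1,0,0,1 for degrees 0…6.
(1 + q^3)^4 has coefficients 1,0,0,4,0,0,6,0,0 for degrees 0…8.
Finally multiplying by (1 + q + q^2), the product of all factors after the first has coefficients 1,1,1,4,4,4,6,6,6 for degrees 0…8.
[q^8] = 1·6 + 1·4 + 1·1 = 11.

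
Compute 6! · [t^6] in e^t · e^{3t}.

The EGF product rule gives c_6 = Σ_{k_1+k_2=6} C(6; k_1,k_2) · ∏ g_i(k_i), where e^t gives (1)^k; e^{3t} gives (3)^k.
g_1(k) for k = 0…6: 1, 1, 1, 1, 1, 1, 1.
g_2(k) for k = 0…6: 1, 3, 9, 27, 81, 243, 729.
c_6 = Σ_k C(6,k)·g_1(k)·g_2(6−k) = 1·1·729 + 6·1·243 + 15·1·81 + 20·1·27 + 15·1·9 + 6·1·3 + 1·1·1 = 729 + 1458 + 1215 + 540 + 135 + 18 + 1 = 4096.

4096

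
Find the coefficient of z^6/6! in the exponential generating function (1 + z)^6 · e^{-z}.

The EGF product rule gives c_6 = Σ_{k_1+k_2=6} C(6; k_1,k_2) · ∏ g_i(k_i), where (1+z)^6 gives the falling factorial (6)_k; e^{-z} gives (-1)^k.
g_1(k) for k = 0…6: 1, 6, 30, 120, 360, 720, 720.
g_2(k) for k = 0…6: 1, -1, 1, -1, 1, -1, 1.
c_6 = Σ_k C(6,k)·g_1(k)·g_2(6−k) = 1·1·1 + 6·6·(-1) + 15·30·1 + 20·120·(-1) + 15·360·1 + 6·720·(-1) + 1·720·1 = 1 − 36 + 450 − 2400 + 5400 − 4320 + 720 = -185.

-185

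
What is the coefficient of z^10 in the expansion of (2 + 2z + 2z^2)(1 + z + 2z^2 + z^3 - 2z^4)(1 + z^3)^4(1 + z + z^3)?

(2 + 2z + 2z^2) has coefficients 2,2,2 for degrees 0…2.
(1 + z + 2z^2 + z^3 - 2z^4) has coefficients 1,1,2,1,-2,0,0,0,0,0,0 for degrees 0…10.
Multiplying by (1 + z^3)^4 gives running coefficients 1,1,2,5,2,8,10,-2,12,10,-8 for degrees 0…10.
Finally multiplying by (1 + z + z^3), the product of all factors after the first has coefficients 1,2,3,8,8,12,23,10,18,32,0 for degrees 0…10.
[z^10] = 2·0 + 2·32 + 2·18 = 100.

100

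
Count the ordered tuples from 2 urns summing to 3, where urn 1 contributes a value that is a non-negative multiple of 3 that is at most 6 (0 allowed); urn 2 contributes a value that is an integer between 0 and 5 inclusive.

The generating function for the choices is (1 + t³ + t⁶)·(1 + t + t² + t³ + t⁴ + t⁵); the count is [t³].
(1 + t³ + t⁶) has coefficients 1,0,0,1 for degrees 0…3.
(1 + t + t² + t³ + t⁴ + t⁵) has coefficients 1,1,1,1 for degrees 0…3.
[t³] = 1·1 + 1·1 = 2.

2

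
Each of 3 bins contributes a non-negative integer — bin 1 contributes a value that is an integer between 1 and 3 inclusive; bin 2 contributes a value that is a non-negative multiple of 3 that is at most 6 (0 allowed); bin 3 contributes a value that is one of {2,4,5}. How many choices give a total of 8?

The generating function for the choices is (y + y² + y³)·(1 + y³ + y⁶)·(y² + y⁴ + y⁵); the count is [y⁸].
(y + y² + y³) has coefficients 0,1,1,1 for degrees 0…3.
(1 + y³ + y⁶) has coefficients 1,0,0,1,0,0,1,0,0 for degrees 0…8.
Finally multiplying by (y² + y⁴ + y⁵), the product of all factors after the first has coefficients 0,0,1,0,1,2,0,1,2 for degrees 0…8.
[y⁸] = 1·1 + 1·0 + 1·2 = 3.

3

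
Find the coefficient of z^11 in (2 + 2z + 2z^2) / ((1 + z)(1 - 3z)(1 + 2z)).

Partial fractions give a closed form: a_n = (-1/2)·(-1)^n + (13/10)·3^n + (6/5)·(-2)^n.
At n = 11: a_11 = 227834.

227834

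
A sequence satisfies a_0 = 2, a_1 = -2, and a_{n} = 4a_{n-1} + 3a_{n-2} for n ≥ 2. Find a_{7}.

-6254

The ordinary generating function has denominator 1 - 4z - 3z^2.
Iterating the recurrence: a_0,…,a_{7} = 2, -2, -2, -14, -62, -290, -1346, -6254.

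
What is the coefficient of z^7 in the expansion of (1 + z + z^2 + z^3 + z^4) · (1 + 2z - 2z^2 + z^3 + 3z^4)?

(1 + z + z^2 + z^3 + z^4) has coefficients 1,1,1,1,1 for degrees 0…4.
(1 + 2z - 2z^2 + z^3 + 3z^4) has coefficients 1,2,-2,1,3,0,0,0 for degrees 0…7.
[z^7] = 1·0 + 1·0 + 1·0 + 1·3 + 1·1 = 4.

4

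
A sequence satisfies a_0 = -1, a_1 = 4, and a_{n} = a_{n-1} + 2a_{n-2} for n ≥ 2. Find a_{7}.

130

The ordinary generating function has denominator 1 - q - 2q^2.
Iterating the recurrence: a_0,…,a_{7} = -1, 4, 2, 10, 14, 34, 62, 130.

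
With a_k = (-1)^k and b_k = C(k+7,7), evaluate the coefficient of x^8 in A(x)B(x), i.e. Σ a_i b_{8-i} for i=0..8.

4166

The convolution is the x^8 coefficient of A(x)B(x).
Σ = 1·6435 − 1·3432 + 1·1716 − 1·792 + 1·330 − 1·120 + 1·36 − 1·8 + 1·1 = 4166.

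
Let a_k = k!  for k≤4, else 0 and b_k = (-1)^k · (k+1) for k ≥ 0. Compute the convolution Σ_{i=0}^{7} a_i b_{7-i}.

-79

The convolution is the t^7 coefficient of A(t)B(t).
Σ = 1·(-8) + 1·7 + 2·(-6) + 6·5 + 24·(-4) + 0·3 + 0·(-2) + 0·1 = -79.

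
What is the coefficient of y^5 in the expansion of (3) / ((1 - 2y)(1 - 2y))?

576

The denominator gives the recurrence a_n = 4a_(n−1) − 4a_(n−2) for n ≥ 2; the numerator fixes a_0 = 3, a_1 = 12.
Iterating: 3, 12, 36, 96, 240, 576, so a_5 = 576.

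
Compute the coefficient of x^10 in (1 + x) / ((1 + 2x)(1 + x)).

1024

The denominator gives the recurrence a_n = −3a_(n−1) − 2a_(n−2) for n ≥ 2; the numerator fixes a_0 = 1, a_1 = -2.
Iterating: 1, -2, 4, -8, 16, -32, 64, -128, 256, -512, 1024, so a_10 = 1024.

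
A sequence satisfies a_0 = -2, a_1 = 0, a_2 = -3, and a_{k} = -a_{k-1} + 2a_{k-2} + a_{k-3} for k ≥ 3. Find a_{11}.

287

The ordinary generating function has denominator 1 + q - 2q^2 - q^3.
Iterating the recurrence: a_0,…,a_{11} = -2, 0, -3, 1, -7, 6, -19, 24, -56, 85, -173, 287.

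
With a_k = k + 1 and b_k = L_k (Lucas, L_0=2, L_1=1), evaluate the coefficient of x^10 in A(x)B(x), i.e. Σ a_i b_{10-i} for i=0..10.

This is [x^10] in the product of the two ordinary generating functions.
Σ = 1·123 + 2·76 + 3·47 + 4·29 + 5·18 + 6·11 + 7·7 + 8·4 + 9·3 + 10·1 + 11·2 = 828.

828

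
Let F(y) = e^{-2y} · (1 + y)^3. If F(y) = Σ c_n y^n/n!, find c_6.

-32

The EGF product rule gives c_6 = Σ_{k_1+k_2=6} C(6; k_1,k_2) · ∏ g_i(k_i), where e^{-2y} gives (-2)^k; (1+y)^3 gives the falling factorial (3)_k.
g_1(k) for k = 0…6: 1, -2, 4, -8, 16, -32, 64.
g_2(k) for k = 0…6: 1, 3, 6, 6, 0, 0, 0.
c_6 = Σ_k C(6,k)·g_1(k)·g_2(6−k) = 20·(-8)·6 + 15·16·6 + 6·(-32)·3 + 1·64·1 = −960 + 1440 − 576 + 64 = -32.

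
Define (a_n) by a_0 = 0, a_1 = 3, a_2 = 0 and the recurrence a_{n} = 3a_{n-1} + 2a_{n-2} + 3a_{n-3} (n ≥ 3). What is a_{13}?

3651429

The ordinary generating function has denominator 1 - 3x - 2x^2 - 3x^3.
Iterating the recurrence: a_0,…,a_{13} = 0, 3, 0, 6, 27, 93, 351, 1320, 4941, 18516, 69390, 260025, 974403, 3651429.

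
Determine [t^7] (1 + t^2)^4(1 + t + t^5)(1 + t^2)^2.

26

(1 + t^2)^4 has coefficients 1,0,4,0,6,0,4,0 for degrees 0…7.
(1 + t + t^5) has coefficients 1,1,0,0,0,1,0,0 for degrees 0…7.
Finally multiplying by (1 + t^2)^2, the product of all factors after the first has coefficients 1,1,2,2,1,2,0,2 for degrees 0…7.
[t^7] = 1·2 + 4·2 + 6·2 + 4·1 = 26.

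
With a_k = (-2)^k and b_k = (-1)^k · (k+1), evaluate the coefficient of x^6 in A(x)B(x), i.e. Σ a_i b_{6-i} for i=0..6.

Write out a_i and b_{6-i} for i = 0,…,6 and sum the products.
Σ = 1·7 − 2·(-6) + 4·5 − 8·(-4) + 16·3 − 32·(-2) + 64·1 = 247.

247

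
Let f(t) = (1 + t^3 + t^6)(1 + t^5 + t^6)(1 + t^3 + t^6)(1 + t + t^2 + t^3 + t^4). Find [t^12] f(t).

(1 + t^3 + t^6) has coefficients 1,0,0,1,0,0,1 for degrees 0…6.
(1 + t^5 + t^6) has coefficients 1,0,0,0,0,1,1,0,0,0,0,0,0 for degrees 0…12.
Multiplying by (1 + t^3 + t^6) gives running coefficients 1,0,0,1,0,1,2,0,1,1,0,1,1 for degrees 0…12.
Finally multiplying by (1 + t + t^2 + t^3 + t^4), the product of all factors after the first has coefficients 1,1,1,2,2,2,4,4,4,5,4,3,4 for degrees 0…12.
[t^12] = 1·4 + 1·5 + 1·4 = 13.

13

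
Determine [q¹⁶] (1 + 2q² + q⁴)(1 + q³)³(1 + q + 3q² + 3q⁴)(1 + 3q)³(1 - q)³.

-376

(1 + 2q² + q⁴) has coefficients 1,0,2,0,1 for degrees 0…4.
(1 + q³)³ has coefficients 1,0,0,3,0,0,3,0,0,1,0,0,0,0,0,0,0 for degrees 0…16.
Multiplying by (1 + q + 3q² + 3q⁴) gives running coefficients 1,1,3,3,6,9,3,12,9,1,10,3,0,3,0,0,0 for degrees 0…16.
Multiplying by (1 + 3q)³ gives running coefficients 1,10,39,84,141,225,327,444,441,487,586,363,324,354,108,81,81 for degrees 0…16.
Finally multiplying by (1 - q)³, the product of all factors after the first has coefficients 1,7,12,-4,-4,15,-9,-3,-135,169,4,-375,506,-115,-345,495,-192 for degrees 0…16.
[q¹⁶] = 1·(-192) + 2·(-345) + 1·506 = -376.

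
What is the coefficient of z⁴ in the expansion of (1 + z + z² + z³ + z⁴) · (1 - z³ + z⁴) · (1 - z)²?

(1 + z + z² + z³ + z⁴) has coefficients 1,1,1,1,1 for degrees 0…4.
(1 - z³ + z⁴) has coefficients 1,0,0,-1,1 for degrees 0…4.
Finally multiplying by (1 - z)², the product of all factors after the first has coefficients 1,-2,1,-1,3 for degrees 0…4.
[z⁴] = 1·3 + 1·(-1) + 1·1 + 1·(-2) + 1·1 = 2.

2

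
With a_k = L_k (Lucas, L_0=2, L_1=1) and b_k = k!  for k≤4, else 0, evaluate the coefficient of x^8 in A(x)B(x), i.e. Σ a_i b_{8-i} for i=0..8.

346

This is [x^8] in the product of the two ordinary generating functions.
Σ = 2·0 + 1·0 + 3·0 + 4·0 + 7·24 + 11·6 + 18·2 + 29·1 + 47·1 = 346.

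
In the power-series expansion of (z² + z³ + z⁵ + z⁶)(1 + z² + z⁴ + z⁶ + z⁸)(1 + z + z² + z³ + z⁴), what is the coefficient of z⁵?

(z² + z³ + z⁵ + z⁶) has coefficients 0,0,1,1,0,1 for degrees 0…5.
(1 + z² + z⁴ + z⁶ + z⁸) has coefficients 1,0,1,0,1,0 for degrees 0…5.
Finally multiplying by (1 + z + z² + z³ + z⁴), the product of all factors after the first has coefficients 1,1,2,2,3,2 for degrees 0…5.
[z⁵] = 1·2 + 1·2 + 1·1 = 5.

5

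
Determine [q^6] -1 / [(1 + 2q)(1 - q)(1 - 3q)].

Partial fractions give a closed form: a_n = (-4/15)·(-2)^n + (1/6)·1^n + (-9/10)·3^n.
At n = 6: a_6 = -673.

-673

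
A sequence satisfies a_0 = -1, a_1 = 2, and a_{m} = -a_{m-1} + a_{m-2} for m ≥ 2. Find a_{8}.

-55

The ordinary generating function has denominator 1 + t - t^2.
Iterating the recurrence: a_0,…,a_{8} = -1, 2, -3, 5, -8, 13, -21, 34, -55.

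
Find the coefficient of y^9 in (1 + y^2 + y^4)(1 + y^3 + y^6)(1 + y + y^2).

2

(1 + y^2 + y^4) has coefficients 1,0,1,0,1 for degrees 0…4.
(1 + y^3 + y^6) has coefficients 1,0,0,1,0,0,1,0,0,0 for degrees 0…9.
Finally multiplying by (1 + y + y^2), the product of all factors after the first has coefficients 1,1,1,1,1,1,1,1,1,0 for degrees 0…9.
[y^9] = 1·0 + 1·1 + 1·1 = 2.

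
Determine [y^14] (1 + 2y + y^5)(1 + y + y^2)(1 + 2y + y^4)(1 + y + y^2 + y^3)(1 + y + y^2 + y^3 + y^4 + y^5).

(1 + 2y + y^5) has coefficients 1,2,0,0,0,1 for degrees 0…5.
(1 + y + y^2) has coefficients 1,1,1,0,0,0,0,0,0,0,0,0,0,0,0 for degrees 0…14.
Multiplying by (1 + 2y + y^4) gives running coefficients 1,3,3,2,1,1,1,0,0,0,0,0,0,0,0 for degrees 0…14.
Multiplying by (1 + y + y^2 + y^3) gives running coefficients 1,4,7,9,9,7,5,3,2,1,0,0,0,0,0 for degrees 0…14.
Finally multiplying by (1 + y + y^2 + y^3 + y^4 + y^5), the product of all factors after the first has coefficients 1,5,12,21,30,37,41,40,35,27,18,11,6,3,1 for degrees 0…14.
[y^14] = 1·1 + 2·3 + 1·27 = 34.

34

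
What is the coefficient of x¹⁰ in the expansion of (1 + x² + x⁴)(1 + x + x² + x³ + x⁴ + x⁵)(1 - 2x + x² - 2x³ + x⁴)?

(1 + x² + x⁴) has coefficients 1,0,1,0,1 for degrees 0…4.
(1 + x + x² + x³ + x⁴ + x⁵) has coefficients 1,1,1,1,1,1,0,0,0,0,0 for degrees 0…10.
Finally multiplying by (1 - 2x + x² - 2x³ + x⁴), the product of all factors after the first has coefficients 1,-1,0,-2,-1,-1,-2,0,-1,1,0 for degrees 0…10.
[x¹⁰] = 1·0 + 1·(-1) + 1·(-2) = -3.

-3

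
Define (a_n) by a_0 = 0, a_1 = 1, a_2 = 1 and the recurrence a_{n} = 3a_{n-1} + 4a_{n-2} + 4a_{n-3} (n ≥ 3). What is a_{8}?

8765

The ordinary generating function has denominator 1 - 3y - 4y^2 - 4y^3.
Iterating the recurrence: a_0,…,a_{8} = 0, 1, 1, 7, 29, 119, 501, 2095, 8765.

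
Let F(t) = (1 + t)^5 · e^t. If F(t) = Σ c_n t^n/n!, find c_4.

The EGF product rule gives c_4 = Σ_{k_1+k_2=4} C(4; k_1,k_2) · ∏ g_i(k_i), where (1+t)^5 gives the falling factorial (5)_k; e^t gives (1)^k.
g_1(k) for k = 0…4: 1, 5, 20, 60, 120.
g_2(k) for k = 0…4: 1, 1, 1, 1, 1.
c_4 = Σ_k C(4,k)·g_1(k)·g_2(4−k) = 1·1·1 + 4·5·1 + 6·20·1 + 4·60·1 + 1·120·1 = 1 + 20 + 120 + 240 + 120 = 501.

501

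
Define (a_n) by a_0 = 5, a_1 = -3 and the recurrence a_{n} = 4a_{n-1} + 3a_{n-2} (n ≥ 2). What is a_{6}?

The ordinary generating function has denominator 1 - 4x - 3x^2.
Iterating the recurrence: a_0,…,a_{6} = 5, -3, 3, 3, 21, 93, 435.

435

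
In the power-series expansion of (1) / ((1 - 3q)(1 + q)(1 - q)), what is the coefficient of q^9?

22143

Partial fractions give a closed form: a_n = (9/8)·3^n + (1/8)·(-1)^n + (-1/4)·1^n.
At n = 9: a_9 = 22143.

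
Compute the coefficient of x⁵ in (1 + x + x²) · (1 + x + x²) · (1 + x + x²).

(1 + x + x²) has coefficients 1,1,1 for degrees 0…2.
(1 + x + x²) has coefficients 1,1,1,0,0,0 for degrees 0…5.
Finally multiplying by (1 + x + x²), the product of all factors after the first has coefficients 1,2,3,2,1,0 for degrees 0…5.
[x⁵] = 1·0 + 1·1 + 1·2 = 3.

3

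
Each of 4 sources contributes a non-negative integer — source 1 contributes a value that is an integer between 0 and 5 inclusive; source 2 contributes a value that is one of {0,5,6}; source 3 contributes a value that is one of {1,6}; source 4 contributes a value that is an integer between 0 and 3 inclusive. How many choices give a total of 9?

12

The generating function for the choices is (1 + q + q² + q³ + q⁴ + q⁵)·(1 + q⁵ + q⁶)·(q + q⁶)·(1 + q + q² + q³); the count is [q⁹].
(1 + q + q² + q³ + q⁴ + q⁵) has coefficients 1,1,1,1,1,1 for degrees 0…5.
(1 + q⁵ + q⁶) has coefficients 1,0,0,0,0,1,1,0,0,0 for degrees 0…9.
Multiplying by (q + q⁶) gives running coefficients 0,1,0,0,0,0,2,1,0,0 for degrees 0…9.
Finally multiplying by (1 + q + q² + q³), the product of all factors after the first has coefficients 0,1,1,1,1,0,2,3,3,3 for degrees 0…9.
[q⁹] = 1·3 + 1·3 + 1·3 + 1·2 + 1·0 + 1·1 = 12.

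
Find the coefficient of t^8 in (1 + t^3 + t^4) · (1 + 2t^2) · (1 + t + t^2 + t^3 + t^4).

5

(1 + t^3 + t^4) has coefficients 1,0,0,1,1 for degrees 0…4.
(1 + 2t^2) has coefficients 1,0,2,0,0,0,0,0,0 for degrees 0…8.
Finally multiplying by (1 + t + t^2 + t^3 + t^4), the product of all factors after the first has coefficients 1,1,3,3,3,2,2,0,0 for degrees 0…8.
[t^8] = 1·0 + 1·2 + 1·3 = 5.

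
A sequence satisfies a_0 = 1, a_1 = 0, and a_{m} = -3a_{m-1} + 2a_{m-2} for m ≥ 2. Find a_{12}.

The ordinary generating function has denominator 1 + 3x - 2x^2.
Iterating the recurrence: a_0,…,a_{12} = 1, 0, 2, -6, 22, -78, 278, -990, 3526, -12558, 44726, -159294, 567334.

567334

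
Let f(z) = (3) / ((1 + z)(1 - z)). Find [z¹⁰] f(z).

3

Partial fractions give a closed form: a_n = (3/2)·(-1)^n + (3/2)·1^n.
At n = 10: a_10 = 3.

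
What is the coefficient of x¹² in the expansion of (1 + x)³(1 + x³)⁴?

5

(1 + x)³ has coefficients 1,3,3,1 for degrees 0…3.
(1 + x³)⁴ has coefficients 1,0,0,4,0,0,6,0,0,4,0,0,1 for degrees 0…12.
[x¹²] = 1·1 + 3·0 + 3·0 + 1·4 = 5.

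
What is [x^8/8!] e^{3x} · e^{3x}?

1679616

The EGF product rule gives c_8 = Σ_{k_1+k_2=8} C(8; k_1,k_2) · ∏ g_i(k_i), where e^{3x} gives (3)^k; e^{3x} gives (3)^k.
g_1(k) for k = 0…8: 1, 3, 9, 27, 81, 243, 729, 2187, 6561.
g_2(k) for k = 0…8: 1, 3, 9, 27, 81, 243, 729, 2187, 6561.
c_8 = Σ_k C(8,k)·g_1(k)·g_2(8−k) = 1·1·6561 + 8·3·2187 + 28·9·729 + 56·27·243 + 70·81·81 + 56·243·27 + 28·729·9 + 8·2187·3 + 1·6561·1 = 6561 + 52488 + 183708 + 367416 + 459270 + 367416 + 183708 + 52488 + 6561 = 1679616.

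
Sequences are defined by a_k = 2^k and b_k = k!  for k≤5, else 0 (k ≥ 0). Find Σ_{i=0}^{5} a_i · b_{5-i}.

Write out a_i and b_{5-i} for i = 0,…,5 and sum the products.
Σ = 1·120 + 2·24 + 4·6 + 8·2 + 16·1 + 32·1 = 256.

256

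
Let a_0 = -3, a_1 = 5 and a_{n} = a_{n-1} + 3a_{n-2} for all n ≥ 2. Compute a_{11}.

The ordinary generating function has denominator 1 - q - 3q^2.
Iterating the recurrence: a_0,…,a_{11} = -3, 5, -4, 11, -1, 32, 29, 125, 212, 587, 1223, 2984.

2984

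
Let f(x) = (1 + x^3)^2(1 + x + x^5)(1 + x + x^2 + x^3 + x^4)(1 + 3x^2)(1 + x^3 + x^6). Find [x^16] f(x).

(1 + x^3)^2 has coefficients 1,0,0,2,0,0,1 for degrees 0…6.
(1 + x + x^5) has coefficients 1,1,0,0,0,1,0,0,0,0,0,0,0,0,0,0,0 for degrees 0…16.
Multiplying by (1 + x + x^2 + x^3 + x^4) gives running coefficients 1,2,2,2,2,2,1,1,1,1,0,0,0,0,0,0,0 for degrees 0…16.
Multiplying by (1 + 3x^2) gives running coefficients 1,2,5,8,8,8,7,7,4,4,3,3,0,0,0,0,0 for degrees 0…16.
Finally multiplying by (1 + x^3 + x^6), the product of all factors after the first has coefficients 1,2,5,9,10,13,16,17,17,19,18,15,11,10,7,4,3 for degrees 0…16.
[x^16] = 1·3 + 2·10 + 1·18 = 41.

41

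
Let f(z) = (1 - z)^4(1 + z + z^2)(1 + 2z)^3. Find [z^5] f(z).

(1 - z)^4 has coefficients 1,-4,6,-4,1 for degrees 0…4.
(1 + z + z^2) has coefficients 1,1,1,0,0,0 for degrees 0…5.
Finally multiplying by (1 + 2z)^3, the product of all factors after the first has coefficients 1,7,19,26,20,8 for degrees 0…5.
[z^5] = 1·8 − 4·20 + 6·26 − 4·19 + 1·7 = 15.

15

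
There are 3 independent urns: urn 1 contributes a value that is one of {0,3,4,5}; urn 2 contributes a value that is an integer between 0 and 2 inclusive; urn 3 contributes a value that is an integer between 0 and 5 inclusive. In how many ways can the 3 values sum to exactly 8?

The generating function for the choices is (1 + x^3 + x^4 + x^5)·(1 + x + x^2)·(1 + x + x^2 + x^3 + x^4 + x^5); the count is [x^8].
(1 + x^3 + x^4 + x^5) has coefficients 1,0,0,1,1,1 for degrees 0…5.
(1 + x + x^2) has coefficients 1,1,1,0,0,0,0,0,0 for degrees 0…8.
Finally multiplying by (1 + x + x^2 + x^3 + x^4 + x^5), the product of all factors after the first has coefficients 1,2,3,3,3,3,2,1,0 for degrees 0…8.
[x^8] = 1·0 + 1·3 + 1·3 + 1·3 = 9.

9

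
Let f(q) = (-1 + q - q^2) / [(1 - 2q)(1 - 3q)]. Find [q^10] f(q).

-136245

The denominator gives the recurrence a_n = 5a_(n−1) − 6a_(n−2) for n ≥ 3; the numerator fixes a_0 = -1, a_1 = -4, a_2 = -15.
Iterating: -1, -4, -15, -51, -165, -519, -1605, -4911, -14925, -45159, -136245, so a_10 = -136245.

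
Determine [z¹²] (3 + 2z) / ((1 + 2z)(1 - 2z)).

12288

Partial fractions give a closed form: a_n = (1)·(-2)^n + (2)·2^n.
At n = 12: a_12 = 12288.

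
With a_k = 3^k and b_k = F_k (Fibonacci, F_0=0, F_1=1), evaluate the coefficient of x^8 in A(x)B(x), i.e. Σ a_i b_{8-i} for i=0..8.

3912

Write out a_i and b_{8-i} for i = 0,…,8 and sum the products.
Σ = 1·21 + 3·13 + 9·8 + 27·5 + 81·3 + 243·2 + 729·1 + 2187·1 + 6561·0 = 3912.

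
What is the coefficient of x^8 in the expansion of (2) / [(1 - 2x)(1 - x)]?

1022

Partial fractions give a closed form: a_n = (4)·2^n + (-2)·1^n.
At n = 8: a_8 = 1022.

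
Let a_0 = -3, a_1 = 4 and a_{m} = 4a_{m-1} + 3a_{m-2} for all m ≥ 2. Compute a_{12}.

39403813

The ordinary generating function has denominator 1 - 4x - 3x^2.
Iterating the recurrence: a_0,…,a_{12} = -3, 4, 7, 40, 181, 844, 3919, 18208, 84589, 392980, 1825687, 8481688, 39403813.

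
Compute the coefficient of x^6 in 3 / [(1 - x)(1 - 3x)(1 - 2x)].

The denominator gives the recurrence a_n = 6a_(n−1) − 11a_(n−2) + 6a_(n−3) for n ≥ 3; the numerator fixes a_0 = 3, a_1 = 18, a_2 = 75.
Iterating: 3, 18, 75, 270, 903, 2898, 9075, so a_6 = 9075.

9075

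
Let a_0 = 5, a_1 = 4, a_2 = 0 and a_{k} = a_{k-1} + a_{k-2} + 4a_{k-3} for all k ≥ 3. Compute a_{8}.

The ordinary generating function has denominator 1 - x - x^2 - 4x^3.
Iterating the recurrence: a_0,…,a_{8} = 5, 4, 0, 24, 40, 64, 200, 424, 880.

880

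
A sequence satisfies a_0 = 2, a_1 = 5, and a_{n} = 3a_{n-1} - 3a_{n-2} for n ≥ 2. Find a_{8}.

-243

The ordinary generating function has denominator 1 - 3x + 3x^2.
Iterating the recurrence: a_0,…,a_{8} = 2, 5, 9, 12, 9, -9, -54, -135, -243.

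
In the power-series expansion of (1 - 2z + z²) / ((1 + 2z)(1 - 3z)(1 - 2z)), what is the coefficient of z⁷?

1660

Partial fractions give a closed form: a_n = (9/20)·(-2)^n + (4/5)·3^n + (-1/4)·2^n.
At n = 7: a_7 = 1660.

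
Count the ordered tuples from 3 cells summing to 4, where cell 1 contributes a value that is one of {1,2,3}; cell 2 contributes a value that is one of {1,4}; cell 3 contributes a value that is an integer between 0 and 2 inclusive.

The generating function for the choices is (q + q² + q³)·(q + q⁴)·(1 + q + q²); the count is [q⁴].
(q + q² + q³) has coefficients 0,1,1,1 for degrees 0…3.
(q + q⁴) has coefficients 0,1,0,0,1 for degrees 0…4.
Finally multiplying by (1 + q + q²), the product of all factors after the first has coefficients 0,1,1,1,1 for degrees 0…4.
[q⁴] = 1·1 + 1·1 + 1·1 = 3.

3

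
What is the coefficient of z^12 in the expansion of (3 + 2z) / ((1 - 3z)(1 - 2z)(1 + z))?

4362543

Partial fractions give a closed form: a_n = (33/4)·3^n + (-16/3)·2^n + (1/12)·(-1)^n.
At n = 12: a_12 = 4362543.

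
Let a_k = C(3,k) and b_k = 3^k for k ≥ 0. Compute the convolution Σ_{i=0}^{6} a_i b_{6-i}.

1728

The convolution is the x^6 coefficient of A(x)B(x).
Σ = 1·729 + 3·243 + 3·81 + 1·27 + 0·9 + 0·3 + 0·1 = 1728.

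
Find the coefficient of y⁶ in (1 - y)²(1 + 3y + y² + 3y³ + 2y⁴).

(1 - y)² has coefficients 1,-2,1 for degrees 0…2.
(1 + 3y + y² + 3y³ + 2y⁴) has coefficients 1,3,1,3,2,0,0 for degrees 0…6.
[y⁶] = 1·0 − 2·0 + 1·2 = 2.

2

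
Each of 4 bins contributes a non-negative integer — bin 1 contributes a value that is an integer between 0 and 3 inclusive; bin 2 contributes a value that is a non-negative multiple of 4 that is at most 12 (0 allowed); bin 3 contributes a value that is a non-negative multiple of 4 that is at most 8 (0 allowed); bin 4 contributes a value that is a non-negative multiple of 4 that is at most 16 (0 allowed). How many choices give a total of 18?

11

The generating function for the choices is (1 + y + y^2 + y^3)·(1 + y^4 + y^8 + y^12)·(1 + y^4 + y^8)·(1 + y^4 + y^8 + y^12 + y^16); the count is [y^18].
(1 + y + y^2 + y^3) has coefficients 1,1,1,1 for degrees 0…3.
(1 + y^4 + y^8 + y^12) has coefficients 1,0,0,0,1,0,0,0,1,0,0,0,1,0,0,0,0,0,0 for degrees 0…18.
Multiplying by (1 + y^4 + y^8) gives running coefficients 1,0,0,0,2,0,0,0,3,0,0,0,3,0,0,0,2,0,0 for degrees 0…18.
Finally multiplying by (1 + y^4 + y^8 + y^12 + y^16), the product of all factors after the first has coefficients 1,0,0,0,3,0,0,0,6,0,0,0,9,0,0,0,11,0,0 for degrees 0…18.
[y^18] = 1·0 + 1·0 + 1·11 + 1·0 = 11.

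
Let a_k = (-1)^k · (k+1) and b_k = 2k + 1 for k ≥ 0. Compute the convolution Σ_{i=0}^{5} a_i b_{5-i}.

3

This is [x^5] in the product of the two ordinary generating functions.
Σ = 1·11 − 2·9 + 3·7 − 4·5 + 5·3 − 6·1 = 3.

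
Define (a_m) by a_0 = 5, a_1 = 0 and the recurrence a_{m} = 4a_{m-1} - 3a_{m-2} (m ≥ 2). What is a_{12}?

The ordinary generating function has denominator 1 - 4t + 3t^2.
Iterating the recurrence: a_0,…,a_{12} = 5, 0, -15, -60, -195, -600, -1815, -5460, -16395, -49200, -147615, -442860, -1328595.

-1328595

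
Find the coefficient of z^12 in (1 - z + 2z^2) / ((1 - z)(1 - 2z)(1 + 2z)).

The denominator gives the recurrence a_n = a_(n−1) + 4a_(n−2) − 4a_(n−3) for n ≥ 3; the numerator fixes a_0 = 1, a_1 = 0, a_2 = 6.
Iterating: 1, 0, 6, 2, 26, 10, 106, 42, 426, 170, 1706, 682, 6826, so a_12 = 6826.

6826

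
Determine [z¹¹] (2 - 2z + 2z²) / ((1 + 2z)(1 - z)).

The denominator gives the recurrence a_n = −a_(n−1) + 2a_(n−2) for n ≥ 3; the numerator fixes a_0 = 2, a_1 = -4, a_2 = 10.
Iterating: 2, -4, 10, -18, 38, -74, 150, -298, 598, -1194, 2390, -4778, so a_11 = -4778.

-4778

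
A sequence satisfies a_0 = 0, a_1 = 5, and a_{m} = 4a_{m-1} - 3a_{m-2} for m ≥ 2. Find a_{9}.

49205

The ordinary generating function has denominator 1 - 4q + 3q^2.
Iterating the recurrence: a_0,…,a_{9} = 0, 5, 20, 65, 200, 605, 1820, 5465, 16400, 49205.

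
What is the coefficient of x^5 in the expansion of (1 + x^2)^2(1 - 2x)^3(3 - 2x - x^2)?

-96

(1 + x^2)^2 has coefficients 1,0,2,0,1 for degrees 0…4.
(1 - 2x)^3 has coefficients 1,-6,12,-8,0,0 for degrees 0…5.
Finally multiplying by (3 - 2x - x^2), the product of all factors after the first has coefficients 3,-20,47,-42,4,8 for degrees 0…5.
[x^5] = 1·8 + 2·(-42) + 1·(-20) = -96.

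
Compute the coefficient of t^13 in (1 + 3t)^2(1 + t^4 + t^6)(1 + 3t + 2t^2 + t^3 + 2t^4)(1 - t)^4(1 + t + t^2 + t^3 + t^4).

(1 + 3t)^2 has coefficients 1,6,9 for degrees 0…2.
(1 + t^4 + t^6) has coefficients 1,0,0,0,1,0,1,0,0,0,0,0,0,0 for degrees 0…13.
Multiplying by (1 + 3t + 2t^2 + t^3 + 2t^4) gives running coefficients 1,3,2,1,3,3,3,4,4,1,2,0,0,0 for degrees 0…13.
Multiplying by (1 - t)^4 gives running coefficients 1,-1,-4,7,0,-8,7,-1,-3,0,9,-14,12,-7 for degrees 0…13.
Finally multiplying by (1 + t + t^2 + t^3 + t^4), the product of all factors after the first has coefficients 1,0,-4,3,3,-6,2,5,-5,-5,12,-9,4,0 for degrees 0…13.
[t^13] = 1·0 + 6·4 + 9·(-9) = -57.

-57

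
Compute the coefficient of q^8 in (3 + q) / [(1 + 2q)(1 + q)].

Partial fractions give a closed form: a_n = (5)·(-2)^n + (-2)·(-1)^n.
At n = 8: a_8 = 1278.

1278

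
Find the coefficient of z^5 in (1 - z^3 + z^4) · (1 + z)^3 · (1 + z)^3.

-3

(1 - z^3 + z^4) has coefficients 1,0,0,-1,1 for degrees 0…4.
(1 + z)^3 has coefficients 1,3,3,1,0,0 for degrees 0…5.
Finally multiplying by (1 + z)^3, the product of all factors after the first has coefficients 1,6,15,20,15,6 for degrees 0…5.
[z^5] = 1·6 − 1·15 + 1·6 = -3.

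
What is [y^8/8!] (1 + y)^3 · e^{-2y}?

The EGF product rule gives c_8 = Σ_{k_1+k_2=8} C(8; k_1,k_2) · ∏ g_i(k_i), where (1+y)^3 gives the falling factorial (3)_k; e^{-2y} gives (-2)^k.
g_1(k) for k = 0…8: 1, 3, 6, 6, 0, 0, 0, 0, 0.
g_2(k) for k = 0…8: 1, -2, 4, -8, 16, -32, 64, -128, 256.
c_8 = Σ_k C(8,k)·g_1(k)·g_2(8−k) = 1·1·256 + 8·3·(-128) + 28·6·64 + 56·6·(-32) = 256 − 3072 + 10752 − 10752 = -2816.

-2816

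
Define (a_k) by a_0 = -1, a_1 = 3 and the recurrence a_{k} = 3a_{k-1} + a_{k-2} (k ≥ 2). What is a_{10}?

115541

The ordinary generating function has denominator 1 - 3q - q^2.
Iterating the recurrence: a_0,…,a_{10} = -1, 3, 8, 27, 89, 294, 971, 3207, 10592, 34983, 115541.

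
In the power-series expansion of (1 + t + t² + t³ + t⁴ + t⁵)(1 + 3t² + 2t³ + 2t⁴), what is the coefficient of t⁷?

7

(1 + t + t² + t³ + t⁴ + t⁵) has coefficients 1,1,1,1,1,1 for degrees 0…5.
(1 + 3t² + 2t³ + 2t⁴) has coefficients 1,0,3,2,2,0,0,0 for degrees 0…7.
[t⁷] = 1·0 + 1·0 + 1·0 + 1·2 + 1·2 + 1·3 = 7.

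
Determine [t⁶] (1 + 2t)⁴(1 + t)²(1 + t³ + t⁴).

145

(1 + 2t)⁴ has coefficients 1,8,24,32,16 for degrees 0…4.
(1 + t)² has coefficients 1,2,1,0,0,0,0 for degrees 0…6.
Finally multiplying by (1 + t³ + t⁴), the product of all factors after the first has coefficients 1,2,1,1,3,3,1 for degrees 0…6.
[t⁶] = 1·1 + 8·3 + 24·3 + 32·1 + 16·1 = 145.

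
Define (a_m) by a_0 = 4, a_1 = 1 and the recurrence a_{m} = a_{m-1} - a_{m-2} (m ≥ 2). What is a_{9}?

The ordinary generating function has denominator 1 - x + x^2.
Iterating the recurrence: a_0,…,a_{9} = 4, 1, -3, -4, -1, 3, 4, 1, -3, -4.

-4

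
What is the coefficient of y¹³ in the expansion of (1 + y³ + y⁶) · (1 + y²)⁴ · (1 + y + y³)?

(1 + y³ + y⁶) has coefficients 1,0,0,1,0,0,1 for degrees 0…6.
(1 + y²)⁴ has coefficients 1,0,4,0,6,0,4,0,1,0,0,0,0,0 for degrees 0…13.
Finally multiplying by (1 + y + y³), the product of all factors after the first has coefficients 1,1,4,5,6,10,4,10,1,5,0,1,0,0 for degrees 0…13.
[y¹³] = 1·0 + 1·0 + 1·10 = 10.

10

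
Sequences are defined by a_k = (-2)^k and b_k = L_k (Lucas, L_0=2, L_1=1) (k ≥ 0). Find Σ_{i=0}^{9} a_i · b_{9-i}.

The convolution is the t^9 coefficient of A(t)B(t).
Σ = 1·76 − 2·47 + 4·29 − 8·18 + 16·11 − 32·7 + 64·4 − 128·3 + 256·1 − 512·2 = -990.

-990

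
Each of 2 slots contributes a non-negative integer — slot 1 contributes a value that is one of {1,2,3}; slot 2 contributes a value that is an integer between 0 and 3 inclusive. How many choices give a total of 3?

The generating function for the choices is (x + x^2 + x^3)·(1 + x + x^2 + x^3); the count is [x^3].
(x + x^2 + x^3) has coefficients 0,1,1,1 for degrees 0…3.
(1 + x + x^2 + x^3) has coefficients 1,1,1,1 for degrees 0…3.
[x^3] = 1·1 + 1·1 + 1·1 = 3.

3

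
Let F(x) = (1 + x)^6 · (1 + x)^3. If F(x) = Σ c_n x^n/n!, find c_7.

The EGF product rule gives c_7 = Σ_{k_1+k_2=7} C(7; k_1,k_2) · ∏ g_i(k_i), where (1+x)^6 gives the falling factorial (6)_k; (1+x)^3 gives the falling factorial (3)_k.
g_1(k) for k = 0…7: 1, 6, 30, 120, 360, 720, 720, 0.
g_2(k) for k = 0…7: 1, 3, 6, 6, 0, 0, 0, 0.
c_7 = Σ_k C(7,k)·g_1(k)·g_2(7−k) = 35·360·6 + 21·720·6 + 7·720·3 = 75600 + 90720 + 15120 = 181440.

181440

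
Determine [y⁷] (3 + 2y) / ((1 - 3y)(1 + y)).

6014

Partial fractions give a closed form: a_n = (11/4)·3^n + (1/4)·(-1)^n.
At n = 7: a_7 = 6014.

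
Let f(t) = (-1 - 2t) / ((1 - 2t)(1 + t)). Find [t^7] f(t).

Partial fractions give a closed form: a_n = (-4/3)·2^n + (1/3)·(-1)^n.
At n = 7: a_7 = -171.

-171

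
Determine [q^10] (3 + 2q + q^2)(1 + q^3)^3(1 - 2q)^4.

2

(3 + 2q + q^2) has coefficients 3,2,1 for degrees 0…2.
(1 + q^3)^3 has coefficients 1,0,0,3,0,0,3,0,0,1,0 for degrees 0…10.
Finally multiplying by (1 - 2q)^4, the product of all factors after the first has coefficients 1,-8,24,-29,-8,72,-93,24,72,-95,40 for degrees 0…10.
[q^10] = 3·40 + 2·(-95) + 1·72 = 2.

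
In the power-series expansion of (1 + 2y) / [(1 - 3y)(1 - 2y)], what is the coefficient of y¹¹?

Partial fractions give a closed form: a_n = (5)·3^n + (-4)·2^n.
At n = 11: a_11 = 877543.

877543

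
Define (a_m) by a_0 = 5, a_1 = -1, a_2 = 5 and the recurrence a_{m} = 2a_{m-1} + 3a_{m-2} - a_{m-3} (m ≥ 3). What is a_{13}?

238016

The ordinary generating function has denominator 1 - 2y - 3y^2 + y^3.
Iterating the recurrence: a_0,…,a_{13} = 5, -1, 5, 2, 20, 41, 140, 383, 1145, 3299, 9650, 28052, 81755, 238016.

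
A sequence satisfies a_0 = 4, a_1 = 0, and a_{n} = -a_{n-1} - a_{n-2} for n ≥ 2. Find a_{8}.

The ordinary generating function has denominator 1 + z + z^2.
Iterating the recurrence: a_0,…,a_{8} = 4, 0, -4, 4, 0, -4, 4, 0, -4.

-4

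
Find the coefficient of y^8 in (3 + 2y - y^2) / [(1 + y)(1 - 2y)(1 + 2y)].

Partial fractions give a closed form: a_n = (5/4)·2^n + (7/4)·(-2)^n.
At n = 8: a_8 = 768.

768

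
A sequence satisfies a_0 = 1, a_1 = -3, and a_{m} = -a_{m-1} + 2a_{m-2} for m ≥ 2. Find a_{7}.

-171

The ordinary generating function has denominator 1 + y - 2y^2.
Iterating the recurrence: a_0,…,a_{7} = 1, -3, 5, -11, 21, -43, 85, -171.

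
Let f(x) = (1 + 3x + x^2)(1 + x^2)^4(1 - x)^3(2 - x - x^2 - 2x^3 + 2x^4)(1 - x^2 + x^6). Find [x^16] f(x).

-96

(1 + 3x + x^2) has coefficients 1,3,1 for degrees 0…2.
(1 + x^2)^4 has coefficients 1,0,4,0,6,0,4,0,1,0,0,0,0,0,0,0,0 for degrees 0…16.
Multiplying by (1 - x)^3 gives running coefficients 1,-3,7,-13,18,-22,22,-18,13,-7,3,-1,0,0,0,0,0 for degrees 0…16.
Multiplying by (2 - x - x^2 - 2x^3 + 2x^4) gives running coefficients 2,-7,16,-32,50,-69,88,-98,102,-97,80,-60,38,-19,8,-2,0 for degrees 0…16.
Finally multiplying by (1 - x^2 + x^6), the product of all factors after the first has coefficients 2,-7,14,-25,34,-37,40,-36,30,-31,28,-32,46,-57,72,-80,72 for degrees 0…16.
[x^16] = 1·72 + 3·(-80) + 1·72 = -96.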